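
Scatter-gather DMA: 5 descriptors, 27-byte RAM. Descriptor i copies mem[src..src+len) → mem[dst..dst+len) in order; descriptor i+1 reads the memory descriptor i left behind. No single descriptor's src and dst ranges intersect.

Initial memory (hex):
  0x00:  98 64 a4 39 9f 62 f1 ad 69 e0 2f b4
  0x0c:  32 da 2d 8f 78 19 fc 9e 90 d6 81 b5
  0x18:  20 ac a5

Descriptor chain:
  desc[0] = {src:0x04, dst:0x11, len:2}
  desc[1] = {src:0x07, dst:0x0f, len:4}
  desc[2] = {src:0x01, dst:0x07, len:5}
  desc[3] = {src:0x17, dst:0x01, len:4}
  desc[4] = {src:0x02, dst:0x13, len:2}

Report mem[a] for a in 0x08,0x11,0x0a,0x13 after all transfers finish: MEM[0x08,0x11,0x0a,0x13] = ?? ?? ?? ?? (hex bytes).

  after D0: wrote 2B at 0x11 = 9f62
  after D1: wrote 4B at 0x0f = ad69e02f
  after D2: wrote 5B at 0x07 = 64a4399f62
  after D3: wrote 4B at 0x01 = b520aca5
  after D4: wrote 2B at 0x13 = 20ac
query mem[0x08]=0xa4, mem[0x11]=0xe0, mem[0x0a]=0x9f, mem[0x13]=0x20

MEM[0x08,0x11,0x0a,0x13] = a4 e0 9f 20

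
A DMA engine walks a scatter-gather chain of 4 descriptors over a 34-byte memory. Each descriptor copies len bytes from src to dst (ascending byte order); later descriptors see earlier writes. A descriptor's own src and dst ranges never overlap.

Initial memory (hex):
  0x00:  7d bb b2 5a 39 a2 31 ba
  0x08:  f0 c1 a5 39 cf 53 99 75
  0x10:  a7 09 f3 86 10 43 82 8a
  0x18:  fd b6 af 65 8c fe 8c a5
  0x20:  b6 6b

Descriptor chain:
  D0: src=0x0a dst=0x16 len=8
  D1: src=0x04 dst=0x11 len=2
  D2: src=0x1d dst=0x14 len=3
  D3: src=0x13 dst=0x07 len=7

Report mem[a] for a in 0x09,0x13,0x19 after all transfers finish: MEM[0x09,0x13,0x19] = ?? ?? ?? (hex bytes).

D0: mem[0x16..0x1d] <- [a5 39 cf 53 99 75 a7 09]
D1: mem[0x11..0x12] <- [39 a2]
D2: mem[0x14..0x16] <- [09 8c a5]
D3: mem[0x07..0x0d] <- [86 09 8c a5 39 cf 53]
query mem[0x09]=0x8c, mem[0x13]=0x86, mem[0x19]=0x53

MEM[0x09,0x13,0x19] = 8c 86 53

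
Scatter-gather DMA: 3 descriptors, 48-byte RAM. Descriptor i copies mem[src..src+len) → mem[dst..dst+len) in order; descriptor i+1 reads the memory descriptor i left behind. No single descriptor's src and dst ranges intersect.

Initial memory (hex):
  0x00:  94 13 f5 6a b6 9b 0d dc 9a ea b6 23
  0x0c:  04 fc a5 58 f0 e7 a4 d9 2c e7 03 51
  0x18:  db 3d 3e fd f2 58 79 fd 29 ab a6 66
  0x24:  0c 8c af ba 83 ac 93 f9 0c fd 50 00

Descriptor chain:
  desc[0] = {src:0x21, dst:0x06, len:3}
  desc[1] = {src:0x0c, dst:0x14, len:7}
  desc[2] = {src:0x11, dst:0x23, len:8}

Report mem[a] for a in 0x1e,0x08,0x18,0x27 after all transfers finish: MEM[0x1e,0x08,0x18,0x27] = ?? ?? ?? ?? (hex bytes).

MEM[0x1e,0x08,0x18,0x27] = 79 66 f0 fc

#0 dst[0x06+3] := {0xab,0xa6,0x66}
#1 dst[0x14+7] := {0x04,0xfc,0xa5,0x58,0xf0,0xe7,0xa4}
#2 dst[0x23+8] := {0xe7,0xa4,0xd9,0x04,0xfc,0xa5,0x58,0xf0}
query mem[0x1e]=0x79, mem[0x08]=0x66, mem[0x18]=0xf0, mem[0x27]=0xfc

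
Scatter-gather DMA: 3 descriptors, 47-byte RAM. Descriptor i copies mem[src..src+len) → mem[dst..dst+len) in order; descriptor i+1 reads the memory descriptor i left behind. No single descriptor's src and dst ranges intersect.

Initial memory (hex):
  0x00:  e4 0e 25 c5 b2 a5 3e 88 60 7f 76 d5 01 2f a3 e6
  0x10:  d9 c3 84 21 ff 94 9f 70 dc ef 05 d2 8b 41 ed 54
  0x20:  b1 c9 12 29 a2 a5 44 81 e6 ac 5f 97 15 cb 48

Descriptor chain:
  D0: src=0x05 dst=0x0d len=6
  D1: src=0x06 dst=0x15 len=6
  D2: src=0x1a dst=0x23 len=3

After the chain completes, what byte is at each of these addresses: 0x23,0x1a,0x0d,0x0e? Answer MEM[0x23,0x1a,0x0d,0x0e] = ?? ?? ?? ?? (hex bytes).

MEM[0x23,0x1a,0x0d,0x0e] = d5 d5 a5 3e

#0 dst[0x0d+6] := {0xa5,0x3e,0x88,0x60,0x7f,0x76}
#1 dst[0x15+6] := {0x3e,0x88,0x60,0x7f,0x76,0xd5}
#2 dst[0x23+3] := {0xd5,0xd2,0x8b}
query mem[0x23]=0xd5, mem[0x1a]=0xd5, mem[0x0d]=0xa5, mem[0x0e]=0x3e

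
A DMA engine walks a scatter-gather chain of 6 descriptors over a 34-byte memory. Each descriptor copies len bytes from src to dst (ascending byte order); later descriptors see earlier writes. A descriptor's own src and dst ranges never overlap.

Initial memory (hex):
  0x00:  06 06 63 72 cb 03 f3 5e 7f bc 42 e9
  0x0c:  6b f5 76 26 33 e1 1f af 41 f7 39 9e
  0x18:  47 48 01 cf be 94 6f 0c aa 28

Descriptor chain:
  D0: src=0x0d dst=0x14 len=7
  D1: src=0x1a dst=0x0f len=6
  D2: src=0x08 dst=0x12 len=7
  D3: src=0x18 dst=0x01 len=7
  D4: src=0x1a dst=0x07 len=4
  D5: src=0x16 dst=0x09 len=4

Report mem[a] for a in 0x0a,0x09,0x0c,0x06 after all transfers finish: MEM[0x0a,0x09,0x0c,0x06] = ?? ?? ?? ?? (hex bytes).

[0] 0x0d->0x14 len=7 : f5 76 26 33 e1 1f af
[1] 0x1a->0x0f len=6 : af cf be 94 6f 0c
[2] 0x08->0x12 len=7 : 7f bc 42 e9 6b f5 76
[3] 0x18->0x01 len=7 : 76 1f af cf be 94 6f
[4] 0x1a->0x07 len=4 : af cf be 94
[5] 0x16->0x09 len=4 : 6b f5 76 1f
query mem[0x0a]=0xf5, mem[0x09]=0x6b, mem[0x0c]=0x1f, mem[0x06]=0x94

MEM[0x0a,0x09,0x0c,0x06] = f5 6b 1f 94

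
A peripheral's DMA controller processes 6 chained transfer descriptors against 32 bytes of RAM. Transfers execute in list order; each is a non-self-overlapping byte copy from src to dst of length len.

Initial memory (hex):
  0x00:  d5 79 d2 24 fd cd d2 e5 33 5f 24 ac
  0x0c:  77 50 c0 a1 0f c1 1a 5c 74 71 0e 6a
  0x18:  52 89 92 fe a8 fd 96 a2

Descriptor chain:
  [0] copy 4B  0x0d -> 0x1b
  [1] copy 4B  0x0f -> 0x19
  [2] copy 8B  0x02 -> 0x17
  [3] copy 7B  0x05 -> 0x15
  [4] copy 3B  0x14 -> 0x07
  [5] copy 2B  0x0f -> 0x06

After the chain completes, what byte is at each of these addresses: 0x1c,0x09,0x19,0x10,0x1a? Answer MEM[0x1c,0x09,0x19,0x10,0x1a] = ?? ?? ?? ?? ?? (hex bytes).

MEM[0x1c,0x09,0x19,0x10,0x1a] = e5 d2 5f 0f 24

D0: mem[0x1b..0x1e] <- [50 c0 a1 0f]
D1: mem[0x19..0x1c] <- [a1 0f c1 1a]
D2: mem[0x17..0x1e] <- [d2 24 fd cd d2 e5 33 5f]
D3: mem[0x15..0x1b] <- [cd d2 e5 33 5f 24 ac]
D4: mem[0x07..0x09] <- [74 cd d2]
D5: mem[0x06..0x07] <- [a1 0f]
query mem[0x1c]=0xe5, mem[0x09]=0xd2, mem[0x19]=0x5f, mem[0x10]=0x0f, mem[0x1a]=0x24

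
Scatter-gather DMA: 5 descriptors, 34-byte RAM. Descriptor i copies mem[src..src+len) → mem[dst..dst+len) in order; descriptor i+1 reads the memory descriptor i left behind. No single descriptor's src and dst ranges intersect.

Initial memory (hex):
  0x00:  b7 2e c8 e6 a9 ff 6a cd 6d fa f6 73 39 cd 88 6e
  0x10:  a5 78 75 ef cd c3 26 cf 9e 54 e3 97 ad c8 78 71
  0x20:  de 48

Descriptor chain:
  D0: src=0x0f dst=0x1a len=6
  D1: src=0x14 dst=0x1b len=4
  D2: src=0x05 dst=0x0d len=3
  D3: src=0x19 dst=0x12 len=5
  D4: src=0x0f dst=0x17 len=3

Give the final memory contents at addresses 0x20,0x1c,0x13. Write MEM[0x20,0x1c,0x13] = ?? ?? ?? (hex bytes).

MEM[0x20,0x1c,0x13] = de c3 6e

  after D0: wrote 6B at 0x1a = 6ea57875efcd
  after D1: wrote 4B at 0x1b = cdc326cf
  after D2: wrote 3B at 0x0d = ff6acd
  after D3: wrote 5B at 0x12 = 546ecdc326
  after D4: wrote 3B at 0x17 = cda578
query mem[0x20]=0xde, mem[0x1c]=0xc3, mem[0x13]=0x6e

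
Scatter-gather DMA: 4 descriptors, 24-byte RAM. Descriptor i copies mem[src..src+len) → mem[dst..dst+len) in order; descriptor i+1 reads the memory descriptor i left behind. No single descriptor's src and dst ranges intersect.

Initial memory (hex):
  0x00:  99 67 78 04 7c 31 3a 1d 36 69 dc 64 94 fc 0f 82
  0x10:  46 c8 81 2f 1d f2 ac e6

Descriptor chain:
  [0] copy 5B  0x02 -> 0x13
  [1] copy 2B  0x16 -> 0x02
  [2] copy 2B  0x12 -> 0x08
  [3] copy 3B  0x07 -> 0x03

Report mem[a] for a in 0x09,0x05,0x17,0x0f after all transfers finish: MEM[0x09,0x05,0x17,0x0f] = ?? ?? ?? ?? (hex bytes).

[0] 0x02->0x13 len=5 : 78 04 7c 31 3a
[1] 0x16->0x02 len=2 : 31 3a
[2] 0x12->0x08 len=2 : 81 78
[3] 0x07->0x03 len=3 : 1d 81 78
query mem[0x09]=0x78, mem[0x05]=0x78, mem[0x17]=0x3a, mem[0x0f]=0x82

MEM[0x09,0x05,0x17,0x0f] = 78 78 3a 82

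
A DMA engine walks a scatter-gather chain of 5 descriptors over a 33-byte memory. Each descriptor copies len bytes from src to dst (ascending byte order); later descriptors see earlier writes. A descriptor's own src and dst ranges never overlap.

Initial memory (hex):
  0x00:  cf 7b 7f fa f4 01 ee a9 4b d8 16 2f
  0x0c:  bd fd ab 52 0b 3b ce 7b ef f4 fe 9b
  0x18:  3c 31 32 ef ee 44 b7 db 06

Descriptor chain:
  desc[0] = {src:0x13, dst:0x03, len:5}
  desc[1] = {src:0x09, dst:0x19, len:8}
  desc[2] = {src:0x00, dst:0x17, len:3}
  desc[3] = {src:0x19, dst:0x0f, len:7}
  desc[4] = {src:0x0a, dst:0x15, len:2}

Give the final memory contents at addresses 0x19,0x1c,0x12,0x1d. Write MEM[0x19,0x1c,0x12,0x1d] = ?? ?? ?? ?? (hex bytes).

  after D0: wrote 5B at 0x03 = 7beff4fe9b
  after D1: wrote 8B at 0x19 = d8162fbdfdab520b
  after D2: wrote 3B at 0x17 = cf7b7f
  after D3: wrote 7B at 0x0f = 7f162fbdfdab52
  after D4: wrote 2B at 0x15 = 162f
query mem[0x19]=0x7f, mem[0x1c]=0xbd, mem[0x12]=0xbd, mem[0x1d]=0xfd

MEM[0x19,0x1c,0x12,0x1d] = 7f bd bd fd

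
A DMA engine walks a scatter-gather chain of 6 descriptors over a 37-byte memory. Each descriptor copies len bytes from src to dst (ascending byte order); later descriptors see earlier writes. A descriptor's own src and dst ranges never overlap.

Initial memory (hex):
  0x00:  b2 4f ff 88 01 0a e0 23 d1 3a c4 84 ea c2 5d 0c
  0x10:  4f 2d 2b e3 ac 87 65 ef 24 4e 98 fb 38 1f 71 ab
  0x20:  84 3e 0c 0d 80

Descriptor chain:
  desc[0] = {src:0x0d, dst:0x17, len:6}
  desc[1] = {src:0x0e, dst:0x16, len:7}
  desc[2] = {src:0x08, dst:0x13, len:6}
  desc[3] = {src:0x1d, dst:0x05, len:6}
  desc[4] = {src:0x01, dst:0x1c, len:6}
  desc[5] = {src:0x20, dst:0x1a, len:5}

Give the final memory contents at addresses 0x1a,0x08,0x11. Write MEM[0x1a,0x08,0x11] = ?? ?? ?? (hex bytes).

[0] 0x0d->0x17 len=6 : c2 5d 0c 4f 2d 2b
[1] 0x0e->0x16 len=7 : 5d 0c 4f 2d 2b e3 ac
[2] 0x08->0x13 len=6 : d1 3a c4 84 ea c2
[3] 0x1d->0x05 len=6 : 1f 71 ab 84 3e 0c
[4] 0x01->0x1c len=6 : 4f ff 88 01 1f 71
[5] 0x20->0x1a len=5 : 1f 71 0c 0d 80
query mem[0x1a]=0x1f, mem[0x08]=0x84, mem[0x11]=0x2d

MEM[0x1a,0x08,0x11] = 1f 84 2d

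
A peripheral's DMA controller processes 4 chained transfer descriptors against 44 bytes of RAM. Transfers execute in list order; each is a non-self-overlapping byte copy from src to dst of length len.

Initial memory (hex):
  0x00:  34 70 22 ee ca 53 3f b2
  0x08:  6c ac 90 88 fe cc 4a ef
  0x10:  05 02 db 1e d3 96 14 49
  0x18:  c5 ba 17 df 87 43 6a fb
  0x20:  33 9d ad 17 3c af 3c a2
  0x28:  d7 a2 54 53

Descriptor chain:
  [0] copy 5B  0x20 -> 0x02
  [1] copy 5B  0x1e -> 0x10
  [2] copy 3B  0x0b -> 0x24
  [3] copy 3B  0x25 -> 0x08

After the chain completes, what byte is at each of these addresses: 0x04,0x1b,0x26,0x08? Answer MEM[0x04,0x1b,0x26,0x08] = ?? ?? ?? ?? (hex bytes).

MEM[0x04,0x1b,0x26,0x08] = ad df cc fe

#0 dst[0x02+5] := {0x33,0x9d,0xad,0x17,0x3c}
#1 dst[0x10+5] := {0x6a,0xfb,0x33,0x9d,0xad}
#2 dst[0x24+3] := {0x88,0xfe,0xcc}
#3 dst[0x08+3] := {0xfe,0xcc,0xa2}
query mem[0x04]=0xad, mem[0x1b]=0xdf, mem[0x26]=0xcc, mem[0x08]=0xfe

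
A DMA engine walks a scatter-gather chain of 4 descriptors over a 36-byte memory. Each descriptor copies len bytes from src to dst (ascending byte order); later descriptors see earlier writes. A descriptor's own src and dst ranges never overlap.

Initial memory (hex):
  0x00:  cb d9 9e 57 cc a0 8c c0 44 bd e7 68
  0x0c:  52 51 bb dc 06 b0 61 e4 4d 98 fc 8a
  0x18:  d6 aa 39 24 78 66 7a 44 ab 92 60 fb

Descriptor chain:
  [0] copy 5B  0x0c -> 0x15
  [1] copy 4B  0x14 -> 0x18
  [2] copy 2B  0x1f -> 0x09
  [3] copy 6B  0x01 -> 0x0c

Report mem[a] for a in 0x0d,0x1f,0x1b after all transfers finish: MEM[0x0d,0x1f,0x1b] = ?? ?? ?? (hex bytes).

D0: mem[0x15..0x19] <- [52 51 bb dc 06]
D1: mem[0x18..0x1b] <- [4d 52 51 bb]
D2: mem[0x09..0x0a] <- [44 ab]
D3: mem[0x0c..0x11] <- [d9 9e 57 cc a0 8c]
query mem[0x0d]=0x9e, mem[0x1f]=0x44, mem[0x1b]=0xbb

MEM[0x0d,0x1f,0x1b] = 9e 44 bb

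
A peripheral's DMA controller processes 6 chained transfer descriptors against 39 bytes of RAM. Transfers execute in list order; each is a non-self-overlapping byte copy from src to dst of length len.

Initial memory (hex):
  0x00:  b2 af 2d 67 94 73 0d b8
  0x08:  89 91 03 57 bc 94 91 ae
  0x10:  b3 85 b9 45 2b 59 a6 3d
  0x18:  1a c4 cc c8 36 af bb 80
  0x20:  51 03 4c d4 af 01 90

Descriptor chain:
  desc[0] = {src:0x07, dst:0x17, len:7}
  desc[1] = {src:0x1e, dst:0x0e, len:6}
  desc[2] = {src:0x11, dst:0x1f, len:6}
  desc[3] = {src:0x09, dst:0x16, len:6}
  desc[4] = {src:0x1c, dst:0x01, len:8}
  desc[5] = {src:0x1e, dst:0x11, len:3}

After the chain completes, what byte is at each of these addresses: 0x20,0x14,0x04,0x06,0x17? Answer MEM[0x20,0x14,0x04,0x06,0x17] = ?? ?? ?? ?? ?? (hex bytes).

MEM[0x20,0x14,0x04,0x06,0x17] = 4c 2b 03 d4 03

[0] 0x07->0x17 len=7 : b8 89 91 03 57 bc 94
[1] 0x1e->0x0e len=6 : bb 80 51 03 4c d4
[2] 0x11->0x1f len=6 : 03 4c d4 2b 59 a6
[3] 0x09->0x16 len=6 : 91 03 57 bc 94 bb
[4] 0x1c->0x01 len=8 : bc 94 bb 03 4c d4 2b 59
[5] 0x1e->0x11 len=3 : bb 03 4c
query mem[0x20]=0x4c, mem[0x14]=0x2b, mem[0x04]=0x03, mem[0x06]=0xd4, mem[0x17]=0x03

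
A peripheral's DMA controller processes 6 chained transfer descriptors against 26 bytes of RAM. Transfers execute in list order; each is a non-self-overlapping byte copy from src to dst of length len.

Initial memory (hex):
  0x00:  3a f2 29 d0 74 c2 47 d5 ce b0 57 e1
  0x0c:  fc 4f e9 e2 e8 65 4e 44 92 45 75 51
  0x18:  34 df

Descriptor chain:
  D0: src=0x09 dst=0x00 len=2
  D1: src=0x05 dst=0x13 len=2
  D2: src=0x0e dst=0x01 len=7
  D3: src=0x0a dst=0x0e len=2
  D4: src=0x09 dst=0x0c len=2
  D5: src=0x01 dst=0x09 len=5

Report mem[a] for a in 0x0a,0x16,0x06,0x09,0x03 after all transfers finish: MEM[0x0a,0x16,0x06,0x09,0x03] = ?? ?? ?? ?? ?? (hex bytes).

MEM[0x0a,0x16,0x06,0x09,0x03] = e2 75 c2 e9 e8

  after D0: wrote 2B at 0x00 = b057
  after D1: wrote 2B at 0x13 = c247
  after D2: wrote 7B at 0x01 = e9e2e8654ec247
  after D3: wrote 2B at 0x0e = 57e1
  after D4: wrote 2B at 0x0c = b057
  after D5: wrote 5B at 0x09 = e9e2e8654e
query mem[0x0a]=0xe2, mem[0x16]=0x75, mem[0x06]=0xc2, mem[0x09]=0xe9, mem[0x03]=0xe8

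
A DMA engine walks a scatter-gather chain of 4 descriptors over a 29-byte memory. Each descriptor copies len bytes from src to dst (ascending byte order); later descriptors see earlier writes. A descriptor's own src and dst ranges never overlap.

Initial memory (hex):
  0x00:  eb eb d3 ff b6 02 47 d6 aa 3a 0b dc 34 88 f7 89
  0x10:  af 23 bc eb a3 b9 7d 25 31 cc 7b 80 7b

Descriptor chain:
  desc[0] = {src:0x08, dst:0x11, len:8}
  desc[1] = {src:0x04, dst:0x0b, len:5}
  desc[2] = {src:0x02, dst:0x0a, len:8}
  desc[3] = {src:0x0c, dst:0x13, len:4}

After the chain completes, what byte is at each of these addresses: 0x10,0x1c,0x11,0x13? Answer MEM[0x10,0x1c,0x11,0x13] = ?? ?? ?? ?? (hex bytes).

  after D0: wrote 8B at 0x11 = aa3a0bdc3488f789
  after D1: wrote 5B at 0x0b = b60247d6aa
  after D2: wrote 8B at 0x0a = d3ffb60247d6aa3a
  after D3: wrote 4B at 0x13 = b60247d6
query mem[0x10]=0xaa, mem[0x1c]=0x7b, mem[0x11]=0x3a, mem[0x13]=0xb6

MEM[0x10,0x1c,0x11,0x13] = aa 7b 3a b6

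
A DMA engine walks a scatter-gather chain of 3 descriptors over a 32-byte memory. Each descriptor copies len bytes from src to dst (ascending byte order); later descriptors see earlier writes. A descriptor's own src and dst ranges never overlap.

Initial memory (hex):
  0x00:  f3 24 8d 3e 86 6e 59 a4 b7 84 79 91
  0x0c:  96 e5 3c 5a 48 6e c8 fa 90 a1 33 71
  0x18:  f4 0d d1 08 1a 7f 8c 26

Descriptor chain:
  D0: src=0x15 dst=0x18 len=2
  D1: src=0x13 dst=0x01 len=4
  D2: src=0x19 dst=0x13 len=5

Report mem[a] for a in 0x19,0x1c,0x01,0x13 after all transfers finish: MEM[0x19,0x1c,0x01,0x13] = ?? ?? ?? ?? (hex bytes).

#0 dst[0x18+2] := {0xa1,0x33}
#1 dst[0x01+4] := {0xfa,0x90,0xa1,0x33}
#2 dst[0x13+5] := {0x33,0xd1,0x08,0x1a,0x7f}
query mem[0x19]=0x33, mem[0x1c]=0x1a, mem[0x01]=0xfa, mem[0x13]=0x33

MEM[0x19,0x1c,0x01,0x13] = 33 1a fa 33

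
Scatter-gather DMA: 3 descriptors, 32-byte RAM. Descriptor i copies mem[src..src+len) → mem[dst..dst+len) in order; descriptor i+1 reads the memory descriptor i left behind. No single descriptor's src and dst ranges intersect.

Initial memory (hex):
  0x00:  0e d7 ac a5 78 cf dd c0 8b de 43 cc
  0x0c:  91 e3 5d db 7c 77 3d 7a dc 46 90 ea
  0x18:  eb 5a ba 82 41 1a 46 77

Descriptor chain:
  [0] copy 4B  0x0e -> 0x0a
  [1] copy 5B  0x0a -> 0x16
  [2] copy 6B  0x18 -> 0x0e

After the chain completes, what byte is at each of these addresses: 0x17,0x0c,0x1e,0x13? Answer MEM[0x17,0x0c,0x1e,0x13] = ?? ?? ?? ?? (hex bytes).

  after D0: wrote 4B at 0x0a = 5ddb7c77
  after D1: wrote 5B at 0x16 = 5ddb7c775d
  after D2: wrote 6B at 0x0e = 7c775d82411a
query mem[0x17]=0xdb, mem[0x0c]=0x7c, mem[0x1e]=0x46, mem[0x13]=0x1a

MEM[0x17,0x0c,0x1e,0x13] = db 7c 46 1a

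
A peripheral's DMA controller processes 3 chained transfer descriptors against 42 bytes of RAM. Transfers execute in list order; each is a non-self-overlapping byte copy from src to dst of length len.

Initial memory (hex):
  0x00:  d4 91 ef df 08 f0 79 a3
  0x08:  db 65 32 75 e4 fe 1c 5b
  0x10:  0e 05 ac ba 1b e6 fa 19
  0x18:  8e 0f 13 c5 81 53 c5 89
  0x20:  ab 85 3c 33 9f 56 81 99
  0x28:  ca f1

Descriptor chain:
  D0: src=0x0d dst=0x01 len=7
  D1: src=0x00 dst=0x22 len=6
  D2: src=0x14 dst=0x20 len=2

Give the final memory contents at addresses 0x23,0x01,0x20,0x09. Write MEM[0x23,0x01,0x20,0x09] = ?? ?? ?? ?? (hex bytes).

  after D0: wrote 7B at 0x01 = fe1c5b0e05acba
  after D1: wrote 6B at 0x22 = d4fe1c5b0e05
  after D2: wrote 2B at 0x20 = 1be6
query mem[0x23]=0xfe, mem[0x01]=0xfe, mem[0x20]=0x1b, mem[0x09]=0x65

MEM[0x23,0x01,0x20,0x09] = fe fe 1b 65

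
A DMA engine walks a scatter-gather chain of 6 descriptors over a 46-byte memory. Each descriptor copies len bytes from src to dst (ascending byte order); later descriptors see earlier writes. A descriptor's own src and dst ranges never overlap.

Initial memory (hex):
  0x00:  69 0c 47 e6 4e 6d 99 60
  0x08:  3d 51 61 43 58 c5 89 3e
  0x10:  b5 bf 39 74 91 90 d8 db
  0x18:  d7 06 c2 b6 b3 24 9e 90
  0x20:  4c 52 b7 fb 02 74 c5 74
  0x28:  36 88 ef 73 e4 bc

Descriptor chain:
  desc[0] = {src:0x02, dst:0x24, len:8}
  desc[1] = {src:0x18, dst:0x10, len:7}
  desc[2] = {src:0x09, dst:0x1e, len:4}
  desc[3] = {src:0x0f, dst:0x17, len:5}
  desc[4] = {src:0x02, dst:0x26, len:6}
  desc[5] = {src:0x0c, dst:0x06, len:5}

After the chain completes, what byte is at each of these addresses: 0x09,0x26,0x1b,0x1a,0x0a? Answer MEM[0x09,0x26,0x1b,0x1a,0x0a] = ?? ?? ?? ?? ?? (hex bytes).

MEM[0x09,0x26,0x1b,0x1a,0x0a] = 3e 47 b6 c2 d7

[0] 0x02->0x24 len=8 : 47 e6 4e 6d 99 60 3d 51
[1] 0x18->0x10 len=7 : d7 06 c2 b6 b3 24 9e
[2] 0x09->0x1e len=4 : 51 61 43 58
[3] 0x0f->0x17 len=5 : 3e d7 06 c2 b6
[4] 0x02->0x26 len=6 : 47 e6 4e 6d 99 60
[5] 0x0c->0x06 len=5 : 58 c5 89 3e d7
query mem[0x09]=0x3e, mem[0x26]=0x47, mem[0x1b]=0xb6, mem[0x1a]=0xc2, mem[0x0a]=0xd7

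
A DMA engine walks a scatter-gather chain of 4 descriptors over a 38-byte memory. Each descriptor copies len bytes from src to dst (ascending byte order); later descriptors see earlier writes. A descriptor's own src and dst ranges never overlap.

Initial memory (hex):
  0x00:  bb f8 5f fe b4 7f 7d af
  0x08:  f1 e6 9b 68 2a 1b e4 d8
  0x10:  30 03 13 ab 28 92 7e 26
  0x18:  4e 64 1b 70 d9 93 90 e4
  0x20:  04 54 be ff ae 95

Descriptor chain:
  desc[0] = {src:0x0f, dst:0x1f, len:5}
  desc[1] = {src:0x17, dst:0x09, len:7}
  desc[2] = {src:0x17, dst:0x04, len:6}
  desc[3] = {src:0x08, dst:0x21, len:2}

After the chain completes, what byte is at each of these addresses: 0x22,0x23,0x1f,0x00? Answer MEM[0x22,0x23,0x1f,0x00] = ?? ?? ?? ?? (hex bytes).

#0 dst[0x1f+5] := {0xd8,0x30,0x03,0x13,0xab}
#1 dst[0x09+7] := {0x26,0x4e,0x64,0x1b,0x70,0xd9,0x93}
#2 dst[0x04+6] := {0x26,0x4e,0x64,0x1b,0x70,0xd9}
#3 dst[0x21+2] := {0x70,0xd9}
query mem[0x22]=0xd9, mem[0x23]=0xab, mem[0x1f]=0xd8, mem[0x00]=0xbb

MEM[0x22,0x23,0x1f,0x00] = d9 ab d8 bb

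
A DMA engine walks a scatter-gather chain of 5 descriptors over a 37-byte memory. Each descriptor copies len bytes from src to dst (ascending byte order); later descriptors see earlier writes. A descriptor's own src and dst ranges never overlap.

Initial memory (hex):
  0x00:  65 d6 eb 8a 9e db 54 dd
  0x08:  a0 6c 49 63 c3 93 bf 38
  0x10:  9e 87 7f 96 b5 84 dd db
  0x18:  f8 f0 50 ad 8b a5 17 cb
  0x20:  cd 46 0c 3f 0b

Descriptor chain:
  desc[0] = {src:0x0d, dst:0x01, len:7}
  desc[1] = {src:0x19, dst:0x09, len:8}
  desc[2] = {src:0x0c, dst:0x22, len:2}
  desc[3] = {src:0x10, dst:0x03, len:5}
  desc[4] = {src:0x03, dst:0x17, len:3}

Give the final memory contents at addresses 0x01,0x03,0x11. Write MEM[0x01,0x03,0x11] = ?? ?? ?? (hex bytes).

MEM[0x01,0x03,0x11] = 93 cd 87

[0] 0x0d->0x01 len=7 : 93 bf 38 9e 87 7f 96
[1] 0x19->0x09 len=8 : f0 50 ad 8b a5 17 cb cd
[2] 0x0c->0x22 len=2 : 8b a5
[3] 0x10->0x03 len=5 : cd 87 7f 96 b5
[4] 0x03->0x17 len=3 : cd 87 7f
query mem[0x01]=0x93, mem[0x03]=0xcd, mem[0x11]=0x87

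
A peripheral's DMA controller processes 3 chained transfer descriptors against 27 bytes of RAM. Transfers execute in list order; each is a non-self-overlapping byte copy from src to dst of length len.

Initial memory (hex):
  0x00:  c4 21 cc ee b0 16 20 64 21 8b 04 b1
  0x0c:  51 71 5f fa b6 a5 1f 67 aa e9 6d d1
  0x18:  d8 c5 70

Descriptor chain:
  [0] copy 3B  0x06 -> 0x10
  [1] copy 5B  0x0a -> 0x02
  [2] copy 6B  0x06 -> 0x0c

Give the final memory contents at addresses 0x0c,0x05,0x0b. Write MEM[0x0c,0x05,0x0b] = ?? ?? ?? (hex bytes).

  after D0: wrote 3B at 0x10 = 206421
  after D1: wrote 5B at 0x02 = 04b151715f
  after D2: wrote 6B at 0x0c = 5f64218b04b1
query mem[0x0c]=0x5f, mem[0x05]=0x71, mem[0x0b]=0xb1

MEM[0x0c,0x05,0x0b] = 5f 71 b1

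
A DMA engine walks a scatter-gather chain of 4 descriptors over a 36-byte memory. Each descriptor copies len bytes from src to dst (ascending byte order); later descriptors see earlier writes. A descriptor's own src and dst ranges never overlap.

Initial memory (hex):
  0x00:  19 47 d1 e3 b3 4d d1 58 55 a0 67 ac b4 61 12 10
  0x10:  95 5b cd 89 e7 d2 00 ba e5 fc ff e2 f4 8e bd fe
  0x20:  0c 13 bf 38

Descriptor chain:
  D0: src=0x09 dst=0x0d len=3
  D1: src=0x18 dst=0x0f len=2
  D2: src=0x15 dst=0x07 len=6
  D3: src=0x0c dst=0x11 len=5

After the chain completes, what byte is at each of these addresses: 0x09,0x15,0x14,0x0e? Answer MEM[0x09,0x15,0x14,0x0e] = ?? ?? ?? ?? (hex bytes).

MEM[0x09,0x15,0x14,0x0e] = ba fc e5 67

[0] 0x09->0x0d len=3 : a0 67 ac
[1] 0x18->0x0f len=2 : e5 fc
[2] 0x15->0x07 len=6 : d2 00 ba e5 fc ff
[3] 0x0c->0x11 len=5 : ff a0 67 e5 fc
query mem[0x09]=0xba, mem[0x15]=0xfc, mem[0x14]=0xe5, mem[0x0e]=0x67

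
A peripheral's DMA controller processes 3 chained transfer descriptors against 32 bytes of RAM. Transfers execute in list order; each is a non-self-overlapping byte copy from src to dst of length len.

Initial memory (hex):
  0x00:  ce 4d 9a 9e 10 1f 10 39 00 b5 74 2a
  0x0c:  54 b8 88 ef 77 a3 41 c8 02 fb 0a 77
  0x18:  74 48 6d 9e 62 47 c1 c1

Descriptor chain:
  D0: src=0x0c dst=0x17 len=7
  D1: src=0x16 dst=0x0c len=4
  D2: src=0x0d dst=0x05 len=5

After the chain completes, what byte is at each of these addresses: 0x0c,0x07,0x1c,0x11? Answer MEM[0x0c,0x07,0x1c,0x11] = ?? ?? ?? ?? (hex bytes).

[0] 0x0c->0x17 len=7 : 54 b8 88 ef 77 a3 41
[1] 0x16->0x0c len=4 : 0a 54 b8 88
[2] 0x0d->0x05 len=5 : 54 b8 88 77 a3
query mem[0x0c]=0x0a, mem[0x07]=0x88, mem[0x1c]=0xa3, mem[0x11]=0xa3

MEM[0x0c,0x07,0x1c,0x11] = 0a 88 a3 a3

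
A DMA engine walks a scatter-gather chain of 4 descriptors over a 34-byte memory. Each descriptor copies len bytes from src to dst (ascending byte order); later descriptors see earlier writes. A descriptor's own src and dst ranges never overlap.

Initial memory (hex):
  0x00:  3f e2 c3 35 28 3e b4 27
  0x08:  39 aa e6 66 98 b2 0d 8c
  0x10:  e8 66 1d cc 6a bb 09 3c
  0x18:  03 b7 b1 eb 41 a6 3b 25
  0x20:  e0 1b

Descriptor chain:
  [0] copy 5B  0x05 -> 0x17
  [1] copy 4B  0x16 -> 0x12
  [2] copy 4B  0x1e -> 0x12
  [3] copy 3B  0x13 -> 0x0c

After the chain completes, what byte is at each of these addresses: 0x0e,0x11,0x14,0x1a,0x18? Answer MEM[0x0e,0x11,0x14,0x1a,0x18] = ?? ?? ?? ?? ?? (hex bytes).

  after D0: wrote 5B at 0x17 = 3eb42739aa
  after D1: wrote 4B at 0x12 = 093eb427
  after D2: wrote 4B at 0x12 = 3b25e01b
  after D3: wrote 3B at 0x0c = 25e01b
query mem[0x0e]=0x1b, mem[0x11]=0x66, mem[0x14]=0xe0, mem[0x1a]=0x39, mem[0x18]=0xb4

MEM[0x0e,0x11,0x14,0x1a,0x18] = 1b 66 e0 39 b4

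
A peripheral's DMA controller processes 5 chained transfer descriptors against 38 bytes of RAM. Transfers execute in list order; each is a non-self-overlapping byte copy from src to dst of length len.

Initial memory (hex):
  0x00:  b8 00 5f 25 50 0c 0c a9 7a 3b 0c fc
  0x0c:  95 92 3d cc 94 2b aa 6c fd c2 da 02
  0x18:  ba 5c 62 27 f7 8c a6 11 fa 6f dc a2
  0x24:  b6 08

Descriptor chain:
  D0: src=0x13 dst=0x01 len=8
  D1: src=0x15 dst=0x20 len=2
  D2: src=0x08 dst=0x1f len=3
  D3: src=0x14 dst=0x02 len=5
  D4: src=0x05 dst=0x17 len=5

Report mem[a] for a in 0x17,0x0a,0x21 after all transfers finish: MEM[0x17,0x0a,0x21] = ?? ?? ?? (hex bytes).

MEM[0x17,0x0a,0x21] = 02 0c 0c

  after D0: wrote 8B at 0x01 = 6cfdc2da02ba5c62
  after D1: wrote 2B at 0x20 = c2da
  after D2: wrote 3B at 0x1f = 623b0c
  after D3: wrote 5B at 0x02 = fdc2da02ba
  after D4: wrote 5B at 0x17 = 02ba5c623b
query mem[0x17]=0x02, mem[0x0a]=0x0c, mem[0x21]=0x0c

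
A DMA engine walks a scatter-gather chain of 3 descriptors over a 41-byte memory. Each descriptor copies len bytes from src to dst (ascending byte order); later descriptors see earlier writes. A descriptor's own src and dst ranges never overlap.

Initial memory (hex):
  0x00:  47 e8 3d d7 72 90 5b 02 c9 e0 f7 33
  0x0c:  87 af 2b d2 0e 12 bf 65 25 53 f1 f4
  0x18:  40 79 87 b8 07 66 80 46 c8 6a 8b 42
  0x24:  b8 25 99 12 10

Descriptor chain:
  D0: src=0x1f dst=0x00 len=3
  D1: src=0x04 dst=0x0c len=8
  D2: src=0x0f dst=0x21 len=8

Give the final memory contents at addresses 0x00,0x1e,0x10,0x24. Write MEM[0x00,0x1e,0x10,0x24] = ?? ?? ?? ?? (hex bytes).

MEM[0x00,0x1e,0x10,0x24] = 46 80 c9 f7

D0: mem[0x00..0x02] <- [46 c8 6a]
D1: mem[0x0c..0x13] <- [72 90 5b 02 c9 e0 f7 33]
D2: mem[0x21..0x28] <- [02 c9 e0 f7 33 25 53 f1]
query mem[0x00]=0x46, mem[0x1e]=0x80, mem[0x10]=0xc9, mem[0x24]=0xf7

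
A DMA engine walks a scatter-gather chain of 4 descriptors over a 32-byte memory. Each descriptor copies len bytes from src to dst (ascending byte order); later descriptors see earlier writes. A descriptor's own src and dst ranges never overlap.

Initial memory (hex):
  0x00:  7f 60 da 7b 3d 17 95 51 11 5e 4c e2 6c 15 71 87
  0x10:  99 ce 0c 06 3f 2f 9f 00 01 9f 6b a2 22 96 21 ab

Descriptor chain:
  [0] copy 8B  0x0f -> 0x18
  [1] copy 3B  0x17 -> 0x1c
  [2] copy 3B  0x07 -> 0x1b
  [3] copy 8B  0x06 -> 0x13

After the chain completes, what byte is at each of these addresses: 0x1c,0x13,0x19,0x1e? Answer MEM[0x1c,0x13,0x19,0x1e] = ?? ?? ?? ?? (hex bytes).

[0] 0x0f->0x18 len=8 : 87 99 ce 0c 06 3f 2f 9f
[1] 0x17->0x1c len=3 : 00 87 99
[2] 0x07->0x1b len=3 : 51 11 5e
[3] 0x06->0x13 len=8 : 95 51 11 5e 4c e2 6c 15
query mem[0x1c]=0x11, mem[0x13]=0x95, mem[0x19]=0x6c, mem[0x1e]=0x99

MEM[0x1c,0x13,0x19,0x1e] = 11 95 6c 99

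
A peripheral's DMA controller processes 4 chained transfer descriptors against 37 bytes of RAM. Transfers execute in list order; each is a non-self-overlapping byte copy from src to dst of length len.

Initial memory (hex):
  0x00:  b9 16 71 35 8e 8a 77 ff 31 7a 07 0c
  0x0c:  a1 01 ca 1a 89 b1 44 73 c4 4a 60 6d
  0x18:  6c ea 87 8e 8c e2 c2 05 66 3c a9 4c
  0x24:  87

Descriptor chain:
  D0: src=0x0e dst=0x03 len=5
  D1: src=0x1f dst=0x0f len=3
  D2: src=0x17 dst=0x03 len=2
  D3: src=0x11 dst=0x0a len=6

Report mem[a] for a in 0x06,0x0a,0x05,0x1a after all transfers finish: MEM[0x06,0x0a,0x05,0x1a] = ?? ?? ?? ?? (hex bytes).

#0 dst[0x03+5] := {0xca,0x1a,0x89,0xb1,0x44}
#1 dst[0x0f+3] := {0x05,0x66,0x3c}
#2 dst[0x03+2] := {0x6d,0x6c}
#3 dst[0x0a+6] := {0x3c,0x44,0x73,0xc4,0x4a,0x60}
query mem[0x06]=0xb1, mem[0x0a]=0x3c, mem[0x05]=0x89, mem[0x1a]=0x87

MEM[0x06,0x0a,0x05,0x1a] = b1 3c 89 87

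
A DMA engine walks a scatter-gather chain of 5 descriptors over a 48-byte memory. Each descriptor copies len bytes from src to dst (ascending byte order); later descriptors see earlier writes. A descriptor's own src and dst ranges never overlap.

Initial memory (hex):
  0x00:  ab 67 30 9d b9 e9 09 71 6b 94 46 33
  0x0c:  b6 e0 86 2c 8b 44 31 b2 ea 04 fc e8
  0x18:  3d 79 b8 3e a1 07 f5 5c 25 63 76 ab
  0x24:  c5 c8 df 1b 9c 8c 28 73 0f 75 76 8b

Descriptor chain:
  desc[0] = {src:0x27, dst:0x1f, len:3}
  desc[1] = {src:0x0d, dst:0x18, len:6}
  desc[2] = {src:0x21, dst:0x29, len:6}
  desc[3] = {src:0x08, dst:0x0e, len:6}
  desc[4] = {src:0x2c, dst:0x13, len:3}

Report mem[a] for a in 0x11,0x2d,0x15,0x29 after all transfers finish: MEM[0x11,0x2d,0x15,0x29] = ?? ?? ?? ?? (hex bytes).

MEM[0x11,0x2d,0x15,0x29] = 33 c8 df 8c

[0] 0x27->0x1f len=3 : 1b 9c 8c
[1] 0x0d->0x18 len=6 : e0 86 2c 8b 44 31
[2] 0x21->0x29 len=6 : 8c 76 ab c5 c8 df
[3] 0x08->0x0e len=6 : 6b 94 46 33 b6 e0
[4] 0x2c->0x13 len=3 : c5 c8 df
query mem[0x11]=0x33, mem[0x2d]=0xc8, mem[0x15]=0xdf, mem[0x29]=0x8c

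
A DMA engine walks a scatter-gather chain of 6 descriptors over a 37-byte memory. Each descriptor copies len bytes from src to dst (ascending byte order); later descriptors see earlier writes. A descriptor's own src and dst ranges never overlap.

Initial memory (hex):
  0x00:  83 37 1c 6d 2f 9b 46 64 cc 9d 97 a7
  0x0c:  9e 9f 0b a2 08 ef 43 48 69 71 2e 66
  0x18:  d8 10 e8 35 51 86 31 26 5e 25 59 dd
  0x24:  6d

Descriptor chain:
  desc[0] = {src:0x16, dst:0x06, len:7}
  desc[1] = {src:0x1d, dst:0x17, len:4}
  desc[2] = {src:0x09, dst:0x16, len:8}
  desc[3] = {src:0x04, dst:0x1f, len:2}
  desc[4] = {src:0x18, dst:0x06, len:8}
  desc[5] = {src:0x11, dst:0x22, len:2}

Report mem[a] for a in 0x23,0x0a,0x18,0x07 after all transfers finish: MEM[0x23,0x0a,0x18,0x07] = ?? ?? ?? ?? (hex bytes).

MEM[0x23,0x0a,0x18,0x07] = 43 a2 35 51

#0 dst[0x06+7] := {0x2e,0x66,0xd8,0x10,0xe8,0x35,0x51}
#1 dst[0x17+4] := {0x86,0x31,0x26,0x5e}
#2 dst[0x16+8] := {0x10,0xe8,0x35,0x51,0x9f,0x0b,0xa2,0x08}
#3 dst[0x1f+2] := {0x2f,0x9b}
#4 dst[0x06+8] := {0x35,0x51,0x9f,0x0b,0xa2,0x08,0x31,0x2f}
#5 dst[0x22+2] := {0xef,0x43}
query mem[0x23]=0x43, mem[0x0a]=0xa2, mem[0x18]=0x35, mem[0x07]=0x51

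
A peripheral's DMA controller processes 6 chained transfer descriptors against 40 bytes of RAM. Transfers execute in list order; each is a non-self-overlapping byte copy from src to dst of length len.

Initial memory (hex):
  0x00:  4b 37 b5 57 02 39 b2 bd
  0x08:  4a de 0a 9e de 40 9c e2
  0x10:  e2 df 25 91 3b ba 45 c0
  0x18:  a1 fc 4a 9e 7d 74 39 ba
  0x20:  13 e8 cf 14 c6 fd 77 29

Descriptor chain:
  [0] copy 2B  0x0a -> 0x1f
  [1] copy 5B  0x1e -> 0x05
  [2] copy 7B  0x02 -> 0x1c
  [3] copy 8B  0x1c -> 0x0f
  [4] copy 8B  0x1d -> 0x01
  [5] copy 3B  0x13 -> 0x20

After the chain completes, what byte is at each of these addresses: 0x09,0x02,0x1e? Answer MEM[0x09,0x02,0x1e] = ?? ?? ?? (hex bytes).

MEM[0x09,0x02,0x1e] = cf 02 02

D0: mem[0x1f..0x20] <- [0a 9e]
D1: mem[0x05..0x09] <- [39 0a 9e e8 cf]
D2: mem[0x1c..0x22] <- [b5 57 02 39 0a 9e e8]
D3: mem[0x0f..0x16] <- [b5 57 02 39 0a 9e e8 14]
D4: mem[0x01..0x08] <- [57 02 39 0a 9e e8 14 c6]
D5: mem[0x20..0x22] <- [0a 9e e8]
query mem[0x09]=0xcf, mem[0x02]=0x02, mem[0x1e]=0x02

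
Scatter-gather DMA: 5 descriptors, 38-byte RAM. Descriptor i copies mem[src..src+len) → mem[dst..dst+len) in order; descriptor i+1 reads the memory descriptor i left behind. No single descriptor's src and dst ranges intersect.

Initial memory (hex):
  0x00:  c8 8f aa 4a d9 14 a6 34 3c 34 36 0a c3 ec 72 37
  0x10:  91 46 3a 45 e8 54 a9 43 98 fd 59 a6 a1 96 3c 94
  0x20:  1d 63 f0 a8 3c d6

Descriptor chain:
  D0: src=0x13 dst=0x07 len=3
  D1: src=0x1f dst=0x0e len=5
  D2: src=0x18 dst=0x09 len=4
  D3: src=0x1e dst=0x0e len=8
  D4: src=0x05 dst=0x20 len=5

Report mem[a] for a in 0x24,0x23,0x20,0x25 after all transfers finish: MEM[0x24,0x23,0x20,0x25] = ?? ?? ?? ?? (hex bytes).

D0: mem[0x07..0x09] <- [45 e8 54]
D1: mem[0x0e..0x12] <- [94 1d 63 f0 a8]
D2: mem[0x09..0x0c] <- [98 fd 59 a6]
D3: mem[0x0e..0x15] <- [3c 94 1d 63 f0 a8 3c d6]
D4: mem[0x20..0x24] <- [14 a6 45 e8 98]
query mem[0x24]=0x98, mem[0x23]=0xe8, mem[0x20]=0x14, mem[0x25]=0xd6

MEM[0x24,0x23,0x20,0x25] = 98 e8 14 d6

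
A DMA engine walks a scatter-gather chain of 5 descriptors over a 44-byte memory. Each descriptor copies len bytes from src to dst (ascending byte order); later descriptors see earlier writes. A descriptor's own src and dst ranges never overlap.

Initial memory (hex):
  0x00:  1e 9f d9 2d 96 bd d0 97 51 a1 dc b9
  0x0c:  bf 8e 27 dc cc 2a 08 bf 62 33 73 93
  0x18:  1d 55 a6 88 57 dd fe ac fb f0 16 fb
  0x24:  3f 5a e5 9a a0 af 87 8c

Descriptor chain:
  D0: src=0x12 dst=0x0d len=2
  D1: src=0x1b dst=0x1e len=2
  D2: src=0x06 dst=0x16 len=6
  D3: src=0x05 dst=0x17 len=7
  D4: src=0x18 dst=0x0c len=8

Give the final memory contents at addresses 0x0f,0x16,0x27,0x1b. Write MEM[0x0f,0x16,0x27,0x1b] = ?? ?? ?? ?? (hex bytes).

MEM[0x0f,0x16,0x27,0x1b] = a1 d0 9a a1

#0 dst[0x0d+2] := {0x08,0xbf}
#1 dst[0x1e+2] := {0x88,0x57}
#2 dst[0x16+6] := {0xd0,0x97,0x51,0xa1,0xdc,0xb9}
#3 dst[0x17+7] := {0xbd,0xd0,0x97,0x51,0xa1,0xdc,0xb9}
#4 dst[0x0c+8] := {0xd0,0x97,0x51,0xa1,0xdc,0xb9,0x88,0x57}
query mem[0x0f]=0xa1, mem[0x16]=0xd0, mem[0x27]=0x9a, mem[0x1b]=0xa1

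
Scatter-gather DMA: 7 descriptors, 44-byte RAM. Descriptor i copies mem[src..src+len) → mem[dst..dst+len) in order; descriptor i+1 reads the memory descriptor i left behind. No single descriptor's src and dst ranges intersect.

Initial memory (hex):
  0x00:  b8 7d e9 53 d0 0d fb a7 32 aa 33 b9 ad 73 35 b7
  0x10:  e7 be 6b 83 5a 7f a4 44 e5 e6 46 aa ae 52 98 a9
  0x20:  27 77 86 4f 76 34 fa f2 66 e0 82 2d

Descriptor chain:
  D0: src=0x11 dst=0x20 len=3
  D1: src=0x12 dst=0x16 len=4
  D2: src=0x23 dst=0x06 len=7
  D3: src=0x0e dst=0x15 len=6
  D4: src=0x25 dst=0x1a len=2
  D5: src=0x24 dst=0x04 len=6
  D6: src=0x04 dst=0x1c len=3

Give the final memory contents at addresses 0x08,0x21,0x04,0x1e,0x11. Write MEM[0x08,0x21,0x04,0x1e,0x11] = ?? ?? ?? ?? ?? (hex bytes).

  after D0: wrote 3B at 0x20 = be6b83
  after D1: wrote 4B at 0x16 = 6b835a7f
  after D2: wrote 7B at 0x06 = 4f7634faf266e0
  after D3: wrote 6B at 0x15 = 35b7e7be6b83
  after D4: wrote 2B at 0x1a = 34fa
  after D5: wrote 6B at 0x04 = 7634faf266e0
  after D6: wrote 3B at 0x1c = 7634fa
query mem[0x08]=0x66, mem[0x21]=0x6b, mem[0x04]=0x76, mem[0x1e]=0xfa, mem[0x11]=0xbe

MEM[0x08,0x21,0x04,0x1e,0x11] = 66 6b 76 fa be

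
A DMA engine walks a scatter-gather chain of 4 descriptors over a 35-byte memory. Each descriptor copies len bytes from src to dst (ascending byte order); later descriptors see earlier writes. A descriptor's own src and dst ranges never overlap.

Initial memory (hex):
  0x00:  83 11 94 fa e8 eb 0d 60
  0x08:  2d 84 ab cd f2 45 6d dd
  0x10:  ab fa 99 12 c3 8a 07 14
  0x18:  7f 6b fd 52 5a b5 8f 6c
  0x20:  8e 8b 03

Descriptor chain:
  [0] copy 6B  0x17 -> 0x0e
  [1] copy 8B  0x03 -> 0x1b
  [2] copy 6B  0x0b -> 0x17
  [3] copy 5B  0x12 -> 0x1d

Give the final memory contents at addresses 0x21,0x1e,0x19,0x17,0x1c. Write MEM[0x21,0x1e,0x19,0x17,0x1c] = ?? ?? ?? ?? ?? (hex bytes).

[0] 0x17->0x0e len=6 : 14 7f 6b fd 52 5a
[1] 0x03->0x1b len=8 : fa e8 eb 0d 60 2d 84 ab
[2] 0x0b->0x17 len=6 : cd f2 45 14 7f 6b
[3] 0x12->0x1d len=5 : 52 5a c3 8a 07
query mem[0x21]=0x07, mem[0x1e]=0x5a, mem[0x19]=0x45, mem[0x17]=0xcd, mem[0x1c]=0x6b

MEM[0x21,0x1e,0x19,0x17,0x1c] = 07 5a 45 cd 6b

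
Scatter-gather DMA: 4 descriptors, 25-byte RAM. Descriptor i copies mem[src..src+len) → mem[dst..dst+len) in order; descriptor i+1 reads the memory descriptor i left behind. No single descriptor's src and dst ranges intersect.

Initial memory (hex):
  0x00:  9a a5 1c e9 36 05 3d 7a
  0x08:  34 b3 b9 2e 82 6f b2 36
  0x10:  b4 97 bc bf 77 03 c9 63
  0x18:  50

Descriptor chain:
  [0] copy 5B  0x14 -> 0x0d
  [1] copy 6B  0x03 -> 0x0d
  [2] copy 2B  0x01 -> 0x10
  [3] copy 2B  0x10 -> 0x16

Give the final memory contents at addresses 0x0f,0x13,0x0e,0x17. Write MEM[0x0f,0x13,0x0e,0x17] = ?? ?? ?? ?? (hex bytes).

#0 dst[0x0d+5] := {0x77,0x03,0xc9,0x63,0x50}
#1 dst[0x0d+6] := {0xe9,0x36,0x05,0x3d,0x7a,0x34}
#2 dst[0x10+2] := {0xa5,0x1c}
#3 dst[0x16+2] := {0xa5,0x1c}
query mem[0x0f]=0x05, mem[0x13]=0xbf, mem[0x0e]=0x36, mem[0x17]=0x1c

MEM[0x0f,0x13,0x0e,0x17] = 05 bf 36 1c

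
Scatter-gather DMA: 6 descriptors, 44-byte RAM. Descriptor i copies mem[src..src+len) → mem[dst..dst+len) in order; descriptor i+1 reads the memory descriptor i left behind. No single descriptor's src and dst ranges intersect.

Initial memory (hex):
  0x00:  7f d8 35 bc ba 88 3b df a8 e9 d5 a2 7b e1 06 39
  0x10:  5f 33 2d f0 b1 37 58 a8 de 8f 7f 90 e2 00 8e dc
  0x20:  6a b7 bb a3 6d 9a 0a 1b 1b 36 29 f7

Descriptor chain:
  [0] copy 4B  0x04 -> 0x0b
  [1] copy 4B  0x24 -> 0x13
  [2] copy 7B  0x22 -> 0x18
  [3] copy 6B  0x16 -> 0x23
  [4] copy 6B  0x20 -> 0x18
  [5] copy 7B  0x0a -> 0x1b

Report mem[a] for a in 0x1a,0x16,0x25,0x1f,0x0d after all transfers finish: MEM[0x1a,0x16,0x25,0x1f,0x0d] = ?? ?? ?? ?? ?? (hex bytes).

MEM[0x1a,0x16,0x25,0x1f,0x0d] = bb 1b bb df 3b

#0 dst[0x0b+4] := {0xba,0x88,0x3b,0xdf}
#1 dst[0x13+4] := {0x6d,0x9a,0x0a,0x1b}
#2 dst[0x18+7] := {0xbb,0xa3,0x6d,0x9a,0x0a,0x1b,0x1b}
#3 dst[0x23+6] := {0x1b,0xa8,0xbb,0xa3,0x6d,0x9a}
#4 dst[0x18+6] := {0x6a,0xb7,0xbb,0x1b,0xa8,0xbb}
#5 dst[0x1b+7] := {0xd5,0xba,0x88,0x3b,0xdf,0x39,0x5f}
query mem[0x1a]=0xbb, mem[0x16]=0x1b, mem[0x25]=0xbb, mem[0x1f]=0xdf, mem[0x0d]=0x3b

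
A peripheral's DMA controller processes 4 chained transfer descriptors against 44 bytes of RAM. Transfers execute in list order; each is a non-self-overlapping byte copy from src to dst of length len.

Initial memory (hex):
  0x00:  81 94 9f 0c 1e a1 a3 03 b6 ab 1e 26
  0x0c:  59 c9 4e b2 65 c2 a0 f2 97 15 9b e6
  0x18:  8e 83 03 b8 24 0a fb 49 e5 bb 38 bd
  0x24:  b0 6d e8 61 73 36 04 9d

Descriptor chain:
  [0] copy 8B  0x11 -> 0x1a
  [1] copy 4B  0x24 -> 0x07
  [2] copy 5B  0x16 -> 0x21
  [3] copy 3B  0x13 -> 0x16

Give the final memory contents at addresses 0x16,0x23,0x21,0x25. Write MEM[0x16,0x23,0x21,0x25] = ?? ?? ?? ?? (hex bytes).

MEM[0x16,0x23,0x21,0x25] = f2 8e 9b c2

#0 dst[0x1a+8] := {0xc2,0xa0,0xf2,0x97,0x15,0x9b,0xe6,0x8e}
#1 dst[0x07+4] := {0xb0,0x6d,0xe8,0x61}
#2 dst[0x21+5] := {0x9b,0xe6,0x8e,0x83,0xc2}
#3 dst[0x16+3] := {0xf2,0x97,0x15}
query mem[0x16]=0xf2, mem[0x23]=0x8e, mem[0x21]=0x9b, mem[0x25]=0xc2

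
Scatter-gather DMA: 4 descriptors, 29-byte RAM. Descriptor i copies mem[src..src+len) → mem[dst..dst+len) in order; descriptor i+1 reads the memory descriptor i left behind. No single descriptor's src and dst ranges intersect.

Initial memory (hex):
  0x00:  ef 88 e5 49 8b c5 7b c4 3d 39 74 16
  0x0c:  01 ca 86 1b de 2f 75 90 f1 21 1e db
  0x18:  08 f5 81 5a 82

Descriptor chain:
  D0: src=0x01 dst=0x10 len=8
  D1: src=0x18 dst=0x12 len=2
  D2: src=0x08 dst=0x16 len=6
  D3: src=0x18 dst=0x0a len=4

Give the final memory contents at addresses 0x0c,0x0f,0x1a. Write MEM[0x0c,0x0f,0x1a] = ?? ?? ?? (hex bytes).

  after D0: wrote 8B at 0x10 = 88e5498bc57bc43d
  after D1: wrote 2B at 0x12 = 08f5
  after D2: wrote 6B at 0x16 = 3d39741601ca
  after D3: wrote 4B at 0x0a = 741601ca
query mem[0x0c]=0x01, mem[0x0f]=0x1b, mem[0x1a]=0x01

MEM[0x0c,0x0f,0x1a] = 01 1b 01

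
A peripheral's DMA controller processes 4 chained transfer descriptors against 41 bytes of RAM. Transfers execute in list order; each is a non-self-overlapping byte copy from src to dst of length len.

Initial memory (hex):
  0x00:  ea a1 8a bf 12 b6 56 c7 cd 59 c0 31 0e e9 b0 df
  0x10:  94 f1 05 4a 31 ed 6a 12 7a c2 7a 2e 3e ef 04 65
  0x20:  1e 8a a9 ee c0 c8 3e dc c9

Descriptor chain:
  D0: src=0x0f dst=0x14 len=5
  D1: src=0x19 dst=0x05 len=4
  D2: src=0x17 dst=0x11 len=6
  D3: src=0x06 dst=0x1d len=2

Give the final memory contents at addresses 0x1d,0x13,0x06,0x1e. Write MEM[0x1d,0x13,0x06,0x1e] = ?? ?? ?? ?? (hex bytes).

MEM[0x1d,0x13,0x06,0x1e] = 7a c2 7a 2e

#0 dst[0x14+5] := {0xdf,0x94,0xf1,0x05,0x4a}
#1 dst[0x05+4] := {0xc2,0x7a,0x2e,0x3e}
#2 dst[0x11+6] := {0x05,0x4a,0xc2,0x7a,0x2e,0x3e}
#3 dst[0x1d+2] := {0x7a,0x2e}
query mem[0x1d]=0x7a, mem[0x13]=0xc2, mem[0x06]=0x7a, mem[0x1e]=0x2e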